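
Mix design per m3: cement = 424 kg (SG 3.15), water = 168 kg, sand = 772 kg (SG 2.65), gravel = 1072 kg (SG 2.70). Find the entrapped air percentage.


Vol cement = 424 / (3.15 * 1000) = 0.134603 m3
Vol water = 168 / 1000 = 0.168 m3
Vol sand = 772 / (2.65 * 1000) = 0.291321 m3
Vol gravel = 1072 / (2.70 * 1000) = 0.397037 m3
Total solid + water volume = 0.990961 m3
Air = (1 - 0.990961) * 100 = 0.9%

0.9


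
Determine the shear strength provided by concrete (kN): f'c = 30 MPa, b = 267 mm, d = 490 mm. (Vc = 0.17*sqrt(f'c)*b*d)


Vc = 0.17 * sqrt(30) * 267 * 490 / 1000
= 121.82 kN

121.82


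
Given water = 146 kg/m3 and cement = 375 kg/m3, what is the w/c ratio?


w/c = water / cement
w/c = 146 / 375 = 0.389

0.389


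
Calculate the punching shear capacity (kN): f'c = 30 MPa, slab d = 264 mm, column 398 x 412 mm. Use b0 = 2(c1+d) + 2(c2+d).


b0 = 2*(398 + 264) + 2*(412 + 264) = 2676 mm
Vc = 0.33 * sqrt(30) * 2676 * 264 / 1000
= 1276.92 kN

1276.92


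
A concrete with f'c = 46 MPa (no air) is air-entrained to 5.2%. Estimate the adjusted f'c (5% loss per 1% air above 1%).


Strength loss = (5.2 - 1) * 5 = 21.0%
f'c = 46 * (1 - 21.0/100)
= 36.34 MPa

36.34


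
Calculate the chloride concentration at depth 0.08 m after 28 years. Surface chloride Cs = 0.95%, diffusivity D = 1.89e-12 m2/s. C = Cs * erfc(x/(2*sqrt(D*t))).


t_seconds = 28 * 365.25 * 24 * 3600 = 883612800.0 s
arg = 0.08 / (2 * sqrt(1.89e-12 * 883612800.0))
= 0.9788
erfc(0.9788) = 0.1663
C = 0.95 * 0.1663 = 0.158%

0.158


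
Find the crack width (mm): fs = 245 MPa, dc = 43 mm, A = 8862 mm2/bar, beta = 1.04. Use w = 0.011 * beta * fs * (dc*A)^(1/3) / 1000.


w = 0.011 * beta * fs * (dc * A)^(1/3) / 1000
= 0.011 * 1.04 * 245 * (43 * 8862)^(1/3) / 1000
= 0.203 mm

0.203


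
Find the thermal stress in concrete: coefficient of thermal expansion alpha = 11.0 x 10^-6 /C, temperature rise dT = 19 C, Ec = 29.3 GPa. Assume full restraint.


sigma = alpha * dT * Ec
= 11.0e-6 * 19 * 29.3 * 1000
= 6.124 MPa

6.124


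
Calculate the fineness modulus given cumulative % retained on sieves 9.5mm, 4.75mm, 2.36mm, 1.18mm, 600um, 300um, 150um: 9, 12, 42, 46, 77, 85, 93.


FM = sum(cumulative % retained) / 100
= 364 / 100
= 3.64

3.64


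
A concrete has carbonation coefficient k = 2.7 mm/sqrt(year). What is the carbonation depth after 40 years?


depth = k * sqrt(t)
= 2.7 * sqrt(40)
= 17.08 mm

17.08


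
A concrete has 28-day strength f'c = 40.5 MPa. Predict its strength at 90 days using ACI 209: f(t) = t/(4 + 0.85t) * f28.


f(90) = 90 / (4 + 0.85 * 90) * 40.5
= 90 / 80.5 * 40.5
= 45.28 MPa

45.28


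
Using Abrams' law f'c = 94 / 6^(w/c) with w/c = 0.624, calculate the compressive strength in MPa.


f'c = 94 / 6^0.624
= 94 / 3.059
= 30.73 MPa

30.73


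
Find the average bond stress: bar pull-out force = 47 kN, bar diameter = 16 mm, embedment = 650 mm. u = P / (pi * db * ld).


u = P / (pi * db * ld)
= 47 * 1000 / (pi * 16 * 650)
= 1.439 MPa

1.439


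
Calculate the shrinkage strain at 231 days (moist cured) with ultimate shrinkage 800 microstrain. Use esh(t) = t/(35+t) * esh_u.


esh(231) = 231 / (35 + 231) * 800
= 231 / 266 * 800
= 694.7 microstrain

694.7


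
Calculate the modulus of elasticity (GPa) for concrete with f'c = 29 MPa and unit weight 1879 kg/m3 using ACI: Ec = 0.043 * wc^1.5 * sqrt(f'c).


Ec = 0.043 * 1879^1.5 * sqrt(29) / 1000
= 18.86 GPa

18.86


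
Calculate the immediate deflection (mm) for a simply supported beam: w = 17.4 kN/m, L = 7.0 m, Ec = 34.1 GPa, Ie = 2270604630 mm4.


Convert: L = 7.0 m = 7000 mm, Ec = 34.1 GPa = 34100 MPa
delta = 5 * 17.4 * 7000^4 / (384 * 34100 * 2270604630)
= 7.03 mm

7.03


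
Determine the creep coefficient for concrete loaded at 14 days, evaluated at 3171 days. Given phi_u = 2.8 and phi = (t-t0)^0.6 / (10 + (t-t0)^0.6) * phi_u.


dt = 3171 - 14 = 3157
phi = 3157^0.6 / (10 + 3157^0.6) * 2.8
= 2.594

2.594


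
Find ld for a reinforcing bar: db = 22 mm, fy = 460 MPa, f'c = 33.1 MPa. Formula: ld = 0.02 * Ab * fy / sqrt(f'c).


Ab = pi * 22^2 / 4 = 380.133 mm2
ld = 0.02 * 380.133 * 460 / sqrt(33.1)
= 607.9 mm

607.9


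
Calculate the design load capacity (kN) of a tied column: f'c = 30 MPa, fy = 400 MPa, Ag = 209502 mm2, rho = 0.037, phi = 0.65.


Ast = rho * Ag = 0.037 * 209502 = 7751.574 mm2
phi*Pn = 0.65 * 0.80 * (0.85 * 30 * (209502 - 7751.574) + 400 * 7751.574) / 1000
= 4287.54 kN

4287.54


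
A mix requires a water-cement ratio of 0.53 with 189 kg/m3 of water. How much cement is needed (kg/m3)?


Cement = water / (w/c)
= 189 / 0.53
= 356.6 kg/m3

356.6


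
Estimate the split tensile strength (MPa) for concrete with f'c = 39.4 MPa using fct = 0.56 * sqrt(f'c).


fct = 0.56 * sqrt(39.4)
= 0.56 * 6.277
= 3.515 MPa

3.515


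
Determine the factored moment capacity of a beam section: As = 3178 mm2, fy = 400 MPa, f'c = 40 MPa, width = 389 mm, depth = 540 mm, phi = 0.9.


a = As * fy / (0.85 * f'c * b)
= 3178 * 400 / (0.85 * 40 * 389)
= 96.1137 mm
Mn = As * fy * (d - a/2) / 10^6
= 625.3581 kN-m
phi*Mn = 0.9 * 625.3581 = 562.82 kN-m

562.82


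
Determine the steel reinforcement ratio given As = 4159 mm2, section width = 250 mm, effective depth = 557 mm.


rho = As / (b * d)
= 4159 / (250 * 557)
= 0.0299

0.0299


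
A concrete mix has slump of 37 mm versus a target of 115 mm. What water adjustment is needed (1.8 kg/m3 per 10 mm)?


Difference = 115 - 37 = 78 mm
Water adjustment = 78 * 1.8 / 10 = 14.0 kg/m3

14.0


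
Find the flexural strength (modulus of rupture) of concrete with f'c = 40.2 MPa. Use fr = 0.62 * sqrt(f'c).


fr = 0.62 * sqrt(40.2)
= 3.931 MPa

3.931


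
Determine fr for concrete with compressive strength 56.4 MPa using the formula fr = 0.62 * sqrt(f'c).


fr = 0.62 * sqrt(56.4)
= 4.656 MPa

4.656


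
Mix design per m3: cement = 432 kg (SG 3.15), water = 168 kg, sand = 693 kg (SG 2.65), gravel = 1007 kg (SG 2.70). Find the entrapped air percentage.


Vol cement = 432 / (3.15 * 1000) = 0.137143 m3
Vol water = 168 / 1000 = 0.168 m3
Vol sand = 693 / (2.65 * 1000) = 0.261509 m3
Vol gravel = 1007 / (2.70 * 1000) = 0.372963 m3
Total solid + water volume = 0.939615 m3
Air = (1 - 0.939615) * 100 = 6.04%

6.04


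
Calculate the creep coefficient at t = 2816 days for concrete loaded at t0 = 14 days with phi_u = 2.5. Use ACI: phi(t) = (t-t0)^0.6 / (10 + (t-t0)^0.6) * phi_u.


dt = 2816 - 14 = 2802
phi = 2802^0.6 / (10 + 2802^0.6) * 2.5
= 2.303

2.303


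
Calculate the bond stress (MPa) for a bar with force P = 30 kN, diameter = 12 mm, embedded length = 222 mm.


u = P / (pi * db * ld)
= 30 * 1000 / (pi * 12 * 222)
= 3.585 MPa

3.585


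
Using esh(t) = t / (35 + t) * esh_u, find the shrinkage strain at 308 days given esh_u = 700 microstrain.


esh(308) = 308 / (35 + 308) * 700
= 308 / 343 * 700
= 628.6 microstrain

628.6


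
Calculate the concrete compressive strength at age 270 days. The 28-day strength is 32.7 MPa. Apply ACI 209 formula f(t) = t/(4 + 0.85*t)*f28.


f(270) = 270 / (4 + 0.85 * 270) * 32.7
= 270 / 233.5 * 32.7
= 37.81 MPa

37.81


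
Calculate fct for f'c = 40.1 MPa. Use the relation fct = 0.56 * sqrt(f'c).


fct = 0.56 * sqrt(40.1)
= 0.56 * 6.332
= 3.546 MPa

3.546


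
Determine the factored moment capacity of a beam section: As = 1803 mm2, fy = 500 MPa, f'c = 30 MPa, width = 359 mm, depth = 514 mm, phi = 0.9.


a = As * fy / (0.85 * f'c * b)
= 1803 * 500 / (0.85 * 30 * 359)
= 98.4762 mm
Mn = As * fy * (d - a/2) / 10^6
= 418.9829 kN-m
phi*Mn = 0.9 * 418.9829 = 377.08 kN-m

377.08


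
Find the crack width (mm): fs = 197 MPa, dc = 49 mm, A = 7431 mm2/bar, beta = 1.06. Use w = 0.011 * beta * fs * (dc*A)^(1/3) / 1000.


w = 0.011 * beta * fs * (dc * A)^(1/3) / 1000
= 0.011 * 1.06 * 197 * (49 * 7431)^(1/3) / 1000
= 0.164 mm

0.164


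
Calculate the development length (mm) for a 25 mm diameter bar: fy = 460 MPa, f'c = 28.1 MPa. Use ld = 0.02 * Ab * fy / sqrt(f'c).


Ab = pi * 25^2 / 4 = 490.874 mm2
ld = 0.02 * 490.874 * 460 / sqrt(28.1)
= 851.9 mm

851.9


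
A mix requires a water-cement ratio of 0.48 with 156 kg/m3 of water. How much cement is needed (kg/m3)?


Cement = water / (w/c)
= 156 / 0.48
= 325.0 kg/m3

325.0


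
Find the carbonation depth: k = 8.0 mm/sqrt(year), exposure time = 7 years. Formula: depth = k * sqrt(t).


depth = k * sqrt(t)
= 8.0 * sqrt(7)
= 21.17 mm

21.17


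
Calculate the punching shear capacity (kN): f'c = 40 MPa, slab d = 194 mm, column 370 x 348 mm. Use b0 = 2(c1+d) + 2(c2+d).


b0 = 2*(370 + 194) + 2*(348 + 194) = 2212 mm
Vc = 0.33 * sqrt(40) * 2212 * 194 / 1000
= 895.63 kN

895.63


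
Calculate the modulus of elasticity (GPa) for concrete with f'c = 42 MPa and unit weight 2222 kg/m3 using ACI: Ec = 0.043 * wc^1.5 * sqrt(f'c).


Ec = 0.043 * 2222^1.5 * sqrt(42) / 1000
= 29.19 GPa

29.19


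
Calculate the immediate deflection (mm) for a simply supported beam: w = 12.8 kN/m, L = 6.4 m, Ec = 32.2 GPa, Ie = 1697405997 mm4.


Convert: L = 6.4 m = 6400 mm, Ec = 32.2 GPa = 32200 MPa
delta = 5 * 12.8 * 6400^4 / (384 * 32200 * 1697405997)
= 5.12 mm

5.12


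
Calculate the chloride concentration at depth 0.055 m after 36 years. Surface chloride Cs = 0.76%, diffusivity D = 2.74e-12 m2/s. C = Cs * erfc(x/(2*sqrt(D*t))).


t_seconds = 36 * 365.25 * 24 * 3600 = 1136073600.0 s
arg = 0.055 / (2 * sqrt(2.74e-12 * 1136073600.0))
= 0.4929
erfc(0.4929) = 0.4858
C = 0.76 * 0.4858 = 0.3692%

0.3692


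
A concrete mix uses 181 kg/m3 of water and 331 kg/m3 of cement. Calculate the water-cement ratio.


w/c = water / cement
w/c = 181 / 331 = 0.547

0.547


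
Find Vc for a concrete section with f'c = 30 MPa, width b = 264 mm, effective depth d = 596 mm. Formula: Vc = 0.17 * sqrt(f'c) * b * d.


Vc = 0.17 * sqrt(30) * 264 * 596 / 1000
= 146.51 kN

146.51


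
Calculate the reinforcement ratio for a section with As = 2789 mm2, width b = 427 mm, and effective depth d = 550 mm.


rho = As / (b * d)
= 2789 / (427 * 550)
= 0.0119

0.0119


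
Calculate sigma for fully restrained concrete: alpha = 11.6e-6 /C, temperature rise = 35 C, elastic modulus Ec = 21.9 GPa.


sigma = alpha * dT * Ec
= 11.6e-6 * 35 * 21.9 * 1000
= 8.891 MPa

8.891


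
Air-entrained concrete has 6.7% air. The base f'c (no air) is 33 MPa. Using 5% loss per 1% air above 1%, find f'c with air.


Strength loss = (6.7 - 1) * 5 = 28.5%
f'c = 33 * (1 - 28.5/100)
= 23.6 MPa

23.6


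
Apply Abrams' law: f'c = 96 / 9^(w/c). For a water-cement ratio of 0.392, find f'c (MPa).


f'c = 96 / 9^0.392
= 96 / 2.366
= 40.57 MPa

40.57


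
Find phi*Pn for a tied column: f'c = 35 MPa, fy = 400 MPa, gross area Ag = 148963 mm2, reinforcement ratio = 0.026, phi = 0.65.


Ast = rho * Ag = 0.026 * 148963 = 3873.038 mm2
phi*Pn = 0.65 * 0.80 * (0.85 * 35 * (148963 - 3873.038) + 400 * 3873.038) / 1000
= 3050.13 kN

3050.13


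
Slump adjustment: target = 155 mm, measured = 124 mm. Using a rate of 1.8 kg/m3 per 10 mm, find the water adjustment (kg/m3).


Difference = 155 - 124 = 31 mm
Water adjustment = 31 * 1.8 / 10 = 5.6 kg/m3

5.6


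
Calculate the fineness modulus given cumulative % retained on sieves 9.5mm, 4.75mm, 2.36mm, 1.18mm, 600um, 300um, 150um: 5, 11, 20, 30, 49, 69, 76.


FM = sum(cumulative % retained) / 100
= 260 / 100
= 2.6

2.6


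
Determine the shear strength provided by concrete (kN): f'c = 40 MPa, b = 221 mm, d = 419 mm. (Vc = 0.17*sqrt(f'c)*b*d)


Vc = 0.17 * sqrt(40) * 221 * 419 / 1000
= 99.56 kN

99.56


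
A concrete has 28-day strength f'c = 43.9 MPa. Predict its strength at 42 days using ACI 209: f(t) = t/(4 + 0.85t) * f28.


f(42) = 42 / (4 + 0.85 * 42) * 43.9
= 42 / 39.7 * 43.9
= 46.44 MPa

46.44


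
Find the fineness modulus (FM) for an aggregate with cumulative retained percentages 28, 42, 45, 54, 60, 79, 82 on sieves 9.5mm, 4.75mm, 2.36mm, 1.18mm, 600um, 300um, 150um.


FM = sum(cumulative % retained) / 100
= 390 / 100
= 3.9

3.9


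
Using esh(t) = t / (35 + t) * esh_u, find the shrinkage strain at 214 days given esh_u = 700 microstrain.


esh(214) = 214 / (35 + 214) * 700
= 214 / 249 * 700
= 601.6 microstrain

601.6


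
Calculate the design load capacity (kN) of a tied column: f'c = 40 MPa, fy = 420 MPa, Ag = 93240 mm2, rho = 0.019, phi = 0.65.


Ast = rho * Ag = 0.019 * 93240 = 1771.56 mm2
phi*Pn = 0.65 * 0.80 * (0.85 * 40 * (93240 - 1771.56) + 420 * 1771.56) / 1000
= 2004.07 kN

2004.07


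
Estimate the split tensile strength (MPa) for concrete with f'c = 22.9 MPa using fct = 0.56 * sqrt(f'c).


fct = 0.56 * sqrt(22.9)
= 0.56 * 4.785
= 2.68 MPa

2.68


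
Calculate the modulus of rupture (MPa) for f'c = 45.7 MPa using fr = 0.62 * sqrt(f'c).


fr = 0.62 * sqrt(45.7)
= 4.191 MPa

4.191


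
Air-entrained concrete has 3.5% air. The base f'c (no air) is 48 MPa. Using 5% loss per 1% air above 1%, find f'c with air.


Strength loss = (3.5 - 1) * 5 = 12.5%
f'c = 48 * (1 - 12.5/100)
= 42.0 MPa

42.0


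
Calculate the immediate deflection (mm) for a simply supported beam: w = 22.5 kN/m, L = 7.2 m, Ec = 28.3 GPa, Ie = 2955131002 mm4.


Convert: L = 7.2 m = 7200 mm, Ec = 28.3 GPa = 28300 MPa
delta = 5 * 22.5 * 7200^4 / (384 * 28300 * 2955131002)
= 9.41 mm

9.41


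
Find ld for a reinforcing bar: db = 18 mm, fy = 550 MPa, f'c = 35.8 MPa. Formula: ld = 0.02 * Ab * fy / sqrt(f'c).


Ab = pi * 18^2 / 4 = 254.469 mm2
ld = 0.02 * 254.469 * 550 / sqrt(35.8)
= 467.8 mm

467.8


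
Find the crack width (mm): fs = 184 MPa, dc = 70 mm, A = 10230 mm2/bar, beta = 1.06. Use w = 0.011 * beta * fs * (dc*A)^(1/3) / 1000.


w = 0.011 * beta * fs * (dc * A)^(1/3) / 1000
= 0.011 * 1.06 * 184 * (70 * 10230)^(1/3) / 1000
= 0.192 mm

0.192


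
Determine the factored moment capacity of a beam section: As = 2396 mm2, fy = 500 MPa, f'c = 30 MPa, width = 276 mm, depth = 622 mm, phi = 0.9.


a = As * fy / (0.85 * f'c * b)
= 2396 * 500 / (0.85 * 30 * 276)
= 170.2188 mm
Mn = As * fy * (d - a/2) / 10^6
= 643.1949 kN-m
phi*Mn = 0.9 * 643.1949 = 578.88 kN-m

578.88


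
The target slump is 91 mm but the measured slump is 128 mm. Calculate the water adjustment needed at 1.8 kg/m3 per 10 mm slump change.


Difference = 91 - 128 = -37 mm
Water adjustment = -37 * 1.8 / 10 = -6.7 kg/m3

-6.7


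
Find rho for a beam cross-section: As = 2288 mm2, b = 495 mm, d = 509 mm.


rho = As / (b * d)
= 2288 / (495 * 509)
= 0.0091

0.0091


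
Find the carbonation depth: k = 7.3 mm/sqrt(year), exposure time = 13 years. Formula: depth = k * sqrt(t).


depth = k * sqrt(t)
= 7.3 * sqrt(13)
= 26.32 mm

26.32


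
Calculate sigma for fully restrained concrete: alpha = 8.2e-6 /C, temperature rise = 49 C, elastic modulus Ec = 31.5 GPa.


sigma = alpha * dT * Ec
= 8.2e-6 * 49 * 31.5 * 1000
= 12.657 MPa

12.657


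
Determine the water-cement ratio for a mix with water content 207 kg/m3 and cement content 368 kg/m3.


w/c = water / cement
w/c = 207 / 368 = 0.562

0.562


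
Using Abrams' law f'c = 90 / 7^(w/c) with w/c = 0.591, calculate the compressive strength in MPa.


f'c = 90 / 7^0.591
= 90 / 3.158
= 28.5 MPa

28.5


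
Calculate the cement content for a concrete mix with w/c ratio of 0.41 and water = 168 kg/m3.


Cement = water / (w/c)
= 168 / 0.41
= 409.8 kg/m3

409.8


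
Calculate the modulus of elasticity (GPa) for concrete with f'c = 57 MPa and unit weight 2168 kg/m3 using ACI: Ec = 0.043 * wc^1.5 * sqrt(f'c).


Ec = 0.043 * 2168^1.5 * sqrt(57) / 1000
= 32.77 GPa

32.77


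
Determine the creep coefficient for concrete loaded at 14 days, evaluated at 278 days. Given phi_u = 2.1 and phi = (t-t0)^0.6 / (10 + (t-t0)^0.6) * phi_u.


dt = 278 - 14 = 264
phi = 264^0.6 / (10 + 264^0.6) * 2.1
= 1.553

1.553


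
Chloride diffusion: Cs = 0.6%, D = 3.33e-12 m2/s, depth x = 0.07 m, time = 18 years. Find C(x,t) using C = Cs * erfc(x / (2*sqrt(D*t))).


t_seconds = 18 * 365.25 * 24 * 3600 = 568036800.0 s
arg = 0.07 / (2 * sqrt(3.33e-12 * 568036800.0))
= 0.8047
erfc(0.8047) = 0.2551
C = 0.6 * 0.2551 = 0.1531%

0.1531


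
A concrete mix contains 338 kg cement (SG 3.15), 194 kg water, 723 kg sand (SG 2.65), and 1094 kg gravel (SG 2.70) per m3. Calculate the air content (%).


Vol cement = 338 / (3.15 * 1000) = 0.107302 m3
Vol water = 194 / 1000 = 0.194 m3
Vol sand = 723 / (2.65 * 1000) = 0.27283 m3
Vol gravel = 1094 / (2.70 * 1000) = 0.405185 m3
Total solid + water volume = 0.979317 m3
Air = (1 - 0.979317) * 100 = 2.07%

2.07


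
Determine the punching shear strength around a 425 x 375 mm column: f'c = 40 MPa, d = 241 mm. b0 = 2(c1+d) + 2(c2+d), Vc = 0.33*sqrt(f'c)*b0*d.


b0 = 2*(425 + 241) + 2*(375 + 241) = 2564 mm
Vc = 0.33 * sqrt(40) * 2564 * 241 / 1000
= 1289.67 kN

1289.67


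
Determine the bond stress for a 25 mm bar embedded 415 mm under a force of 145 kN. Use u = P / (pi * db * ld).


u = P / (pi * db * ld)
= 145 * 1000 / (pi * 25 * 415)
= 4.449 MPa

4.449


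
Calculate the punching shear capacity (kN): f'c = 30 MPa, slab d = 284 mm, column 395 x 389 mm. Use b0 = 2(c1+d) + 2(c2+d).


b0 = 2*(395 + 284) + 2*(389 + 284) = 2704 mm
Vc = 0.33 * sqrt(30) * 2704 * 284 / 1000
= 1388.03 kN

1388.03


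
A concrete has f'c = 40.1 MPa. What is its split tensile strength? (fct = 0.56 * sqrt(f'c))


fct = 0.56 * sqrt(40.1)
= 0.56 * 6.332
= 3.546 MPa

3.546


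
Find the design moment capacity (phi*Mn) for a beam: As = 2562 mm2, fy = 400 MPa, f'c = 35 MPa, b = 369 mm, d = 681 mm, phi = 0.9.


a = As * fy / (0.85 * f'c * b)
= 2562 * 400 / (0.85 * 35 * 369)
= 93.3525 mm
Mn = As * fy * (d - a/2) / 10^6
= 650.055 kN-m
phi*Mn = 0.9 * 650.055 = 585.05 kN-m

585.05


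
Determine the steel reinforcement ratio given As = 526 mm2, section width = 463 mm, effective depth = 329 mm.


rho = As / (b * d)
= 526 / (463 * 329)
= 0.0035

0.0035


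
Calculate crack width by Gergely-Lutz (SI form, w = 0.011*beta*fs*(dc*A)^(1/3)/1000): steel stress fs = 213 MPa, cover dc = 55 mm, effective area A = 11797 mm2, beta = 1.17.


w = 0.011 * beta * fs * (dc * A)^(1/3) / 1000
= 0.011 * 1.17 * 213 * (55 * 11797)^(1/3) / 1000
= 0.237 mm

0.237


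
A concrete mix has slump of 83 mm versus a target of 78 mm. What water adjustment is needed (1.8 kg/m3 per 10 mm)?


Difference = 78 - 83 = -5 mm
Water adjustment = -5 * 1.8 / 10 = -0.9 kg/m3

-0.9


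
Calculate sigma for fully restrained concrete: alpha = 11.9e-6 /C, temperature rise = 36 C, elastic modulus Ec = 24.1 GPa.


sigma = alpha * dT * Ec
= 11.9e-6 * 36 * 24.1 * 1000
= 10.324 MPa

10.324


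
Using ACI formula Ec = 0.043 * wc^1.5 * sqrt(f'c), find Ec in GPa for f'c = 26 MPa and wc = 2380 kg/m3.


Ec = 0.043 * 2380^1.5 * sqrt(26) / 1000
= 25.46 GPa

25.46


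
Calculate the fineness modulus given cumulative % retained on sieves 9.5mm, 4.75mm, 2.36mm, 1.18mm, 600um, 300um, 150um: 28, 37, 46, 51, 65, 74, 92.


FM = sum(cumulative % retained) / 100
= 393 / 100
= 3.93

3.93


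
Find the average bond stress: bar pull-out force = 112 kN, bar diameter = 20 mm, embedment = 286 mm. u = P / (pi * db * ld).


u = P / (pi * db * ld)
= 112 * 1000 / (pi * 20 * 286)
= 6.233 MPa

6.233


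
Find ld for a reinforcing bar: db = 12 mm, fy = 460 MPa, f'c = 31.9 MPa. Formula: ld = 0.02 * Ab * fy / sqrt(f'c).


Ab = pi * 12^2 / 4 = 113.097 mm2
ld = 0.02 * 113.097 * 460 / sqrt(31.9)
= 184.2 mm

184.2


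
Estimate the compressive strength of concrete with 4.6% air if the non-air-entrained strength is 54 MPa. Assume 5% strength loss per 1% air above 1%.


Strength loss = (4.6 - 1) * 5 = 18.0%
f'c = 54 * (1 - 18.0/100)
= 44.28 MPa

44.28


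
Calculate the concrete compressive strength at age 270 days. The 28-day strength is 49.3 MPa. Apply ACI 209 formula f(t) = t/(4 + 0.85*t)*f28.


f(270) = 270 / (4 + 0.85 * 270) * 49.3
= 270 / 233.5 * 49.3
= 57.01 MPa

57.01


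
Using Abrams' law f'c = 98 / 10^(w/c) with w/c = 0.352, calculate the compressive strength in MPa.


f'c = 98 / 10^0.352
= 98 / 2.249
= 43.57 MPa

43.57


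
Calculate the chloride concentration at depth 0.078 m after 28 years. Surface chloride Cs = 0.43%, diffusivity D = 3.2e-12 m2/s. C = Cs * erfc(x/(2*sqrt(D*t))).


t_seconds = 28 * 365.25 * 24 * 3600 = 883612800.0 s
arg = 0.078 / (2 * sqrt(3.2e-12 * 883612800.0))
= 0.7334
erfc(0.7334) = 0.2996
C = 0.43 * 0.2996 = 0.1288%

0.1288


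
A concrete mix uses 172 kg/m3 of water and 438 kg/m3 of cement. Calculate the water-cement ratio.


w/c = water / cement
w/c = 172 / 438 = 0.393

0.393


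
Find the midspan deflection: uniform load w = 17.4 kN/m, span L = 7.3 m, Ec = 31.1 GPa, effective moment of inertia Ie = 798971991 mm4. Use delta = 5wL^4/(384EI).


Convert: L = 7.3 m = 7300 mm, Ec = 31.1 GPa = 31100 MPa
delta = 5 * 17.4 * 7300^4 / (384 * 31100 * 798971991)
= 25.89 mm

25.89


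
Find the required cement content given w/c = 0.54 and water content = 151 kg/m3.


Cement = water / (w/c)
= 151 / 0.54
= 279.6 kg/m3

279.6


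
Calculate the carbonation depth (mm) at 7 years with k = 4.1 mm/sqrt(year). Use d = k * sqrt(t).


depth = k * sqrt(t)
= 4.1 * sqrt(7)
= 10.85 mm

10.85


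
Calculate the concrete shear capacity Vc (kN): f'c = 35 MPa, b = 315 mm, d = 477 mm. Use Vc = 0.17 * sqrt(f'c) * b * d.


Vc = 0.17 * sqrt(35) * 315 * 477 / 1000
= 151.12 kN

151.12


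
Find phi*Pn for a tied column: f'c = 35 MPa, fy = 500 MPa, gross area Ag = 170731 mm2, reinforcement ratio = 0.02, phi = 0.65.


Ast = rho * Ag = 0.02 * 170731 = 3414.62 mm2
phi*Pn = 0.65 * 0.80 * (0.85 * 35 * (170731 - 3414.62) + 500 * 3414.62) / 1000
= 3476.19 kN

3476.19


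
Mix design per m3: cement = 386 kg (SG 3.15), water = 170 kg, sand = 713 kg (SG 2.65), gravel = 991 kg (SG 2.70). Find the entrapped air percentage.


Vol cement = 386 / (3.15 * 1000) = 0.12254 m3
Vol water = 170 / 1000 = 0.17 m3
Vol sand = 713 / (2.65 * 1000) = 0.269057 m3
Vol gravel = 991 / (2.70 * 1000) = 0.367037 m3
Total solid + water volume = 0.928633 m3
Air = (1 - 0.928633) * 100 = 7.14%

7.14


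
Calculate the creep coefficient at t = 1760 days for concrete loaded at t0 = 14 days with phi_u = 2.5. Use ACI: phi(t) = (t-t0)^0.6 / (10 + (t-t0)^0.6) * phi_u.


dt = 1760 - 14 = 1746
phi = 1746^0.6 / (10 + 1746^0.6) * 2.5
= 2.245

2.245


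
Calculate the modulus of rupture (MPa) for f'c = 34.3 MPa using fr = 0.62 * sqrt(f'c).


fr = 0.62 * sqrt(34.3)
= 3.631 MPa

3.631


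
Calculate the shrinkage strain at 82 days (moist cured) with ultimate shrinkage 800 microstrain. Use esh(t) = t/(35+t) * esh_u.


esh(82) = 82 / (35 + 82) * 800
= 82 / 117 * 800
= 560.7 microstrain

560.7


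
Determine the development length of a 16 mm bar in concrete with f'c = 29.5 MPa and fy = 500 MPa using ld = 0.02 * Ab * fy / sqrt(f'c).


Ab = pi * 16^2 / 4 = 201.062 mm2
ld = 0.02 * 201.062 * 500 / sqrt(29.5)
= 370.2 mm

370.2


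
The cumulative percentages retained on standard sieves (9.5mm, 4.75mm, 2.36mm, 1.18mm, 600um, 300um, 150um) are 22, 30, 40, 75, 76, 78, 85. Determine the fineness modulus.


FM = sum(cumulative % retained) / 100
= 406 / 100
= 4.06

4.06


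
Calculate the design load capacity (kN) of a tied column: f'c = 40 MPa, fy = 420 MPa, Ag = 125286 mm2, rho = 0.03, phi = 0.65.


Ast = rho * Ag = 0.03 * 125286 = 3758.58 mm2
phi*Pn = 0.65 * 0.80 * (0.85 * 40 * (125286 - 3758.58) + 420 * 3758.58) / 1000
= 2969.48 kN

2969.48


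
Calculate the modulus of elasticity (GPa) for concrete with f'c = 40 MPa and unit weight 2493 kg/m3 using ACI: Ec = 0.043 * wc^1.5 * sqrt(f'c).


Ec = 0.043 * 2493^1.5 * sqrt(40) / 1000
= 33.85 GPa

33.85


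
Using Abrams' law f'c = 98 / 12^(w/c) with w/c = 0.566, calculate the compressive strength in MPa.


f'c = 98 / 12^0.566
= 98 / 4.081
= 24.01 MPa

24.01


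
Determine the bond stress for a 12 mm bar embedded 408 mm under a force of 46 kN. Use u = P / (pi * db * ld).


u = P / (pi * db * ld)
= 46 * 1000 / (pi * 12 * 408)
= 2.991 MPa

2.991


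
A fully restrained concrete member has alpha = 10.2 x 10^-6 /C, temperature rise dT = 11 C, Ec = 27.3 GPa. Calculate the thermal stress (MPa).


sigma = alpha * dT * Ec
= 10.2e-6 * 11 * 27.3 * 1000
= 3.063 MPa

3.063


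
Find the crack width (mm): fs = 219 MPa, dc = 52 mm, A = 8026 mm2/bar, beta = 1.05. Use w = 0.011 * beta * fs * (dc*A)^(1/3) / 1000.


w = 0.011 * beta * fs * (dc * A)^(1/3) / 1000
= 0.011 * 1.05 * 219 * (52 * 8026)^(1/3) / 1000
= 0.189 mm

0.189


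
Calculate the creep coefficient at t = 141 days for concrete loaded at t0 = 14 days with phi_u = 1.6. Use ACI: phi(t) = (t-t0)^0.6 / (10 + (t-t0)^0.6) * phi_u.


dt = 141 - 14 = 127
phi = 127^0.6 / (10 + 127^0.6) * 1.6
= 1.034

1.034


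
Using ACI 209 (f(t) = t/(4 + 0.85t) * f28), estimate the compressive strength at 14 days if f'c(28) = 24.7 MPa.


f(14) = 14 / (4 + 0.85 * 14) * 24.7
= 14 / 15.9 * 24.7
= 21.75 MPa

21.75


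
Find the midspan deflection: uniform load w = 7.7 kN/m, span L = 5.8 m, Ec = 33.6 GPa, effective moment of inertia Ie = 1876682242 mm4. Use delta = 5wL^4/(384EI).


Convert: L = 5.8 m = 5800 mm, Ec = 33.6 GPa = 33600 MPa
delta = 5 * 7.7 * 5800^4 / (384 * 33600 * 1876682242)
= 1.8 mm

1.8


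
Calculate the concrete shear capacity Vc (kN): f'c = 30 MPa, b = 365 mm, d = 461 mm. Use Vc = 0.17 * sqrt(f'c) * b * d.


Vc = 0.17 * sqrt(30) * 365 * 461 / 1000
= 156.68 kN

156.68


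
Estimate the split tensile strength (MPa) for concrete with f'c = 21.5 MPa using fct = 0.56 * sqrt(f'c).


fct = 0.56 * sqrt(21.5)
= 0.56 * 4.637
= 2.597 MPa

2.597


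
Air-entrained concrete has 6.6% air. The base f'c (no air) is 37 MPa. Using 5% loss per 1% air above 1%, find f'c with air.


Strength loss = (6.6 - 1) * 5 = 28.0%
f'c = 37 * (1 - 28.0/100)
= 26.64 MPa

26.64


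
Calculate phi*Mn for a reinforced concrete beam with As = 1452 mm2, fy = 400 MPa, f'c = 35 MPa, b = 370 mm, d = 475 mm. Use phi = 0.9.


a = As * fy / (0.85 * f'c * b)
= 1452 * 400 / (0.85 * 35 * 370)
= 52.764 mm
Mn = As * fy * (d - a/2) / 10^6
= 260.5573 kN-m
phi*Mn = 0.9 * 260.5573 = 234.5 kN-m

234.5


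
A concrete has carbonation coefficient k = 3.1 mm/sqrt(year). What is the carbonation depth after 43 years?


depth = k * sqrt(t)
= 3.1 * sqrt(43)
= 20.33 mm

20.33


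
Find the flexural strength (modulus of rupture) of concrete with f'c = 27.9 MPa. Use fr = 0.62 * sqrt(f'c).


fr = 0.62 * sqrt(27.9)
= 3.275 MPa

3.275


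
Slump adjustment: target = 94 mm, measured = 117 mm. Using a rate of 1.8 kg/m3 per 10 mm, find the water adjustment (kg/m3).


Difference = 94 - 117 = -23 mm
Water adjustment = -23 * 1.8 / 10 = -4.1 kg/m3

-4.1


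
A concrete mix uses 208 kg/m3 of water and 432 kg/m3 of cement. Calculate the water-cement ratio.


w/c = water / cement
w/c = 208 / 432 = 0.481

0.481


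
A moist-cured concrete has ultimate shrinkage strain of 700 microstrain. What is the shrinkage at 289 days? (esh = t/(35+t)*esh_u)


esh(289) = 289 / (35 + 289) * 700
= 289 / 324 * 700
= 624.4 microstrain

624.4


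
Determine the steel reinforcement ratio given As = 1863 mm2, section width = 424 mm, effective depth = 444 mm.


rho = As / (b * d)
= 1863 / (424 * 444)
= 0.0099

0.0099


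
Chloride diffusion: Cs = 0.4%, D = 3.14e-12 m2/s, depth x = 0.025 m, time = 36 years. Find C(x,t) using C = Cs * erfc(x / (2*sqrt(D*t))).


t_seconds = 36 * 365.25 * 24 * 3600 = 1136073600.0 s
arg = 0.025 / (2 * sqrt(3.14e-12 * 1136073600.0))
= 0.2093
erfc(0.2093) = 0.7672
C = 0.4 * 0.7672 = 0.3069%

0.3069


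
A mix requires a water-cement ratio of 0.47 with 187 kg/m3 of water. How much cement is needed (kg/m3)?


Cement = water / (w/c)
= 187 / 0.47
= 397.9 kg/m3

397.9


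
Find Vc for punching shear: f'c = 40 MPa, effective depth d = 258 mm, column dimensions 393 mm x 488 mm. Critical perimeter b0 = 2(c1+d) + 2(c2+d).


b0 = 2*(393 + 258) + 2*(488 + 258) = 2794 mm
Vc = 0.33 * sqrt(40) * 2794 * 258 / 1000
= 1504.49 kN

1504.49


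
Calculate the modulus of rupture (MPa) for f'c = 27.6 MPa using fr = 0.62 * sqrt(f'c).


fr = 0.62 * sqrt(27.6)
= 3.257 MPa

3.257


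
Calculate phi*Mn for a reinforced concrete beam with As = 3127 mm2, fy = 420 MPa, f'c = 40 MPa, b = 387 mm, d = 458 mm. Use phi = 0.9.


a = As * fy / (0.85 * f'c * b)
= 3127 * 420 / (0.85 * 40 * 387)
= 99.813 mm
Mn = As * fy * (d - a/2) / 10^6
= 535.9655 kN-m
phi*Mn = 0.9 * 535.9655 = 482.37 kN-m

482.37


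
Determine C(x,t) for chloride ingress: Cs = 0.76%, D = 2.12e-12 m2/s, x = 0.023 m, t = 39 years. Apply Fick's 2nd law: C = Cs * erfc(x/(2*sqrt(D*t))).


t_seconds = 39 * 365.25 * 24 * 3600 = 1230746400.0 s
arg = 0.023 / (2 * sqrt(2.12e-12 * 1230746400.0))
= 0.2251
erfc(0.2251) = 0.7502
C = 0.76 * 0.7502 = 0.5701%

0.5701


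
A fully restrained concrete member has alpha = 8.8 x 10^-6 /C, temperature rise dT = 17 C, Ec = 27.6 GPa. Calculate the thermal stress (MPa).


sigma = alpha * dT * Ec
= 8.8e-6 * 17 * 27.6 * 1000
= 4.129 MPa

4.129


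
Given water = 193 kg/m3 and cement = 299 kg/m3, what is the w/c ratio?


w/c = water / cement
w/c = 193 / 299 = 0.645

0.645


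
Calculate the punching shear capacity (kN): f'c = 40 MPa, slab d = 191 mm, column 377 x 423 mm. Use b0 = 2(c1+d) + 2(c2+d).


b0 = 2*(377 + 191) + 2*(423 + 191) = 2364 mm
Vc = 0.33 * sqrt(40) * 2364 * 191 / 1000
= 942.38 kN

942.38


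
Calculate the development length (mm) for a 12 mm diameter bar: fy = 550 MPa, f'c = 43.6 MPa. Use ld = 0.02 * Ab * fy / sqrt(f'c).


Ab = pi * 12^2 / 4 = 113.097 mm2
ld = 0.02 * 113.097 * 550 / sqrt(43.6)
= 188.4 mm

188.4


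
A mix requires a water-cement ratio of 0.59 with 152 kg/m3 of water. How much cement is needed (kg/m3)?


Cement = water / (w/c)
= 152 / 0.59
= 257.6 kg/m3

257.6


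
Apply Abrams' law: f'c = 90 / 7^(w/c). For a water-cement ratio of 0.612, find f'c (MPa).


f'c = 90 / 7^0.612
= 90 / 3.29
= 27.36 MPa

27.36


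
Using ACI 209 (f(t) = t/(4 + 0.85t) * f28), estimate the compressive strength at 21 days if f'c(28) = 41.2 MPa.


f(21) = 21 / (4 + 0.85 * 21) * 41.2
= 21 / 21.85 * 41.2
= 39.6 MPa

39.6


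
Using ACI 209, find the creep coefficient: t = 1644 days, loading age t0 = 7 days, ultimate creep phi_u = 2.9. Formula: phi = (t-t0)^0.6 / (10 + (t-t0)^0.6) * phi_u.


dt = 1644 - 7 = 1637
phi = 1637^0.6 / (10 + 1637^0.6) * 2.9
= 2.594

2.594


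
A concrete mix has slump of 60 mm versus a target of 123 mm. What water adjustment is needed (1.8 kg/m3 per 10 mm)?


Difference = 123 - 60 = 63 mm
Water adjustment = 63 * 1.8 / 10 = 11.3 kg/m3

11.3


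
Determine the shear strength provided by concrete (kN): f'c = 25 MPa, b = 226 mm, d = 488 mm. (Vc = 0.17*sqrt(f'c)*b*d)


Vc = 0.17 * sqrt(25) * 226 * 488 / 1000
= 93.74 kN

93.74


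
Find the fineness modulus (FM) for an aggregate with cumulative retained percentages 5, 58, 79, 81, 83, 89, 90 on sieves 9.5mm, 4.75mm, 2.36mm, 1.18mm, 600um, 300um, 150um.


FM = sum(cumulative % retained) / 100
= 485 / 100
= 4.85

4.85


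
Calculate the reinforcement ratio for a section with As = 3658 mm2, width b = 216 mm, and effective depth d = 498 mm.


rho = As / (b * d)
= 3658 / (216 * 498)
= 0.034

0.034


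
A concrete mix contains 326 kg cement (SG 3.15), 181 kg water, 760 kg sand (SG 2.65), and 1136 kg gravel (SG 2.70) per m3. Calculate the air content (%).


Vol cement = 326 / (3.15 * 1000) = 0.103492 m3
Vol water = 181 / 1000 = 0.181 m3
Vol sand = 760 / (2.65 * 1000) = 0.286792 m3
Vol gravel = 1136 / (2.70 * 1000) = 0.420741 m3
Total solid + water volume = 0.992025 m3
Air = (1 - 0.992025) * 100 = 0.8%

0.8


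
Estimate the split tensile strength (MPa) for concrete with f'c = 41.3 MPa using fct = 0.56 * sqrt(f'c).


fct = 0.56 * sqrt(41.3)
= 0.56 * 6.427
= 3.599 MPa

3.599


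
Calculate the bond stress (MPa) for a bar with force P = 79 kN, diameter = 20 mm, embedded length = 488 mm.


u = P / (pi * db * ld)
= 79 * 1000 / (pi * 20 * 488)
= 2.576 MPa

2.576


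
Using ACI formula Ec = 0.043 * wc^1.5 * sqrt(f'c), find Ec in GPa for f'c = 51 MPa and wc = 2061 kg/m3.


Ec = 0.043 * 2061^1.5 * sqrt(51) / 1000
= 28.73 GPa

28.73


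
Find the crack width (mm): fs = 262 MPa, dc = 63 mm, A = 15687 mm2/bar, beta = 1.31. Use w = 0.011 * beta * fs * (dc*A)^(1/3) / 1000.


w = 0.011 * beta * fs * (dc * A)^(1/3) / 1000
= 0.011 * 1.31 * 262 * (63 * 15687)^(1/3) / 1000
= 0.376 mm

0.376


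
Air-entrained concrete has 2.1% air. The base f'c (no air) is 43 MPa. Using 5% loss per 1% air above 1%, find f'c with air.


Strength loss = (2.1 - 1) * 5 = 5.5%
f'c = 43 * (1 - 5.5/100)
= 40.63 MPa

40.63


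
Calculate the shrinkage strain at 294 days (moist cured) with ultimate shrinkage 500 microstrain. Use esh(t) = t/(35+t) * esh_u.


esh(294) = 294 / (35 + 294) * 500
= 294 / 329 * 500
= 446.8 microstrain

446.8


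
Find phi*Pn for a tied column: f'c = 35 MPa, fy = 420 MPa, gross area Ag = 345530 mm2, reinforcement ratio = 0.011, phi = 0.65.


Ast = rho * Ag = 0.011 * 345530 = 3800.83 mm2
phi*Pn = 0.65 * 0.80 * (0.85 * 35 * (345530 - 3800.83) + 420 * 3800.83) / 1000
= 6116.65 kN

6116.65


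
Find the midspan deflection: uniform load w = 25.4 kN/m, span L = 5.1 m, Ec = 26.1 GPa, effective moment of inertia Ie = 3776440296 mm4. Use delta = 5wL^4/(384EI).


Convert: L = 5.1 m = 5100 mm, Ec = 26.1 GPa = 26100 MPa
delta = 5 * 25.4 * 5100^4 / (384 * 26100 * 3776440296)
= 2.27 mm

2.27


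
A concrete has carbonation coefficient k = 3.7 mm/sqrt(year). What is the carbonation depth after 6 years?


depth = k * sqrt(t)
= 3.7 * sqrt(6)
= 9.06 mm

9.06


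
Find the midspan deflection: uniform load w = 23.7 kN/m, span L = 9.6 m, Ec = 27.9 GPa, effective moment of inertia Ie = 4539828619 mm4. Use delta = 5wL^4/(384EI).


Convert: L = 9.6 m = 9600 mm, Ec = 27.9 GPa = 27900 MPa
delta = 5 * 23.7 * 9600^4 / (384 * 27900 * 4539828619)
= 20.69 mm

20.69


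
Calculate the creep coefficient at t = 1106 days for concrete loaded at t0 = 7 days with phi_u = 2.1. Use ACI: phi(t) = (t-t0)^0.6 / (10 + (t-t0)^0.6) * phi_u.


dt = 1106 - 7 = 1099
phi = 1099^0.6 / (10 + 1099^0.6) * 2.1
= 1.826

1.826


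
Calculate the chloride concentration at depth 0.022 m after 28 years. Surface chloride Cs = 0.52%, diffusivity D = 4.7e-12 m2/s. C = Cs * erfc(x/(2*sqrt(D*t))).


t_seconds = 28 * 365.25 * 24 * 3600 = 883612800.0 s
arg = 0.022 / (2 * sqrt(4.7e-12 * 883612800.0))
= 0.1707
erfc(0.1707) = 0.8092
C = 0.52 * 0.8092 = 0.4208%

0.4208


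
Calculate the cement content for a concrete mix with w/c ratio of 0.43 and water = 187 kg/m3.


Cement = water / (w/c)
= 187 / 0.43
= 434.9 kg/m3

434.9


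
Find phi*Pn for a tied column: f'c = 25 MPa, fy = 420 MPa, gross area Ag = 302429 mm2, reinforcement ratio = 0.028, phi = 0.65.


Ast = rho * Ag = 0.028 * 302429 = 8468.012 mm2
phi*Pn = 0.65 * 0.80 * (0.85 * 25 * (302429 - 8468.012) + 420 * 8468.012) / 1000
= 5097.68 kN

5097.68


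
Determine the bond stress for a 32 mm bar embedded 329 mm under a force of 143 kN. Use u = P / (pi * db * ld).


u = P / (pi * db * ld)
= 143 * 1000 / (pi * 32 * 329)
= 4.324 MPa

4.324


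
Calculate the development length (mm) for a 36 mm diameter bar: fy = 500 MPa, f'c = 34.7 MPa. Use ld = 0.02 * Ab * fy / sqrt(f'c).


Ab = pi * 36^2 / 4 = 1017.876 mm2
ld = 0.02 * 1017.876 * 500 / sqrt(34.7)
= 1727.9 mm

1727.9


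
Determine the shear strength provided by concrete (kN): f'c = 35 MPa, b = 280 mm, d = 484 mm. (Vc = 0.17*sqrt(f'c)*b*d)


Vc = 0.17 * sqrt(35) * 280 * 484 / 1000
= 136.3 kN

136.3


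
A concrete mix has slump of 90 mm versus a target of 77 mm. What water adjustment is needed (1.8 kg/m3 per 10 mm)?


Difference = 77 - 90 = -13 mm
Water adjustment = -13 * 1.8 / 10 = -2.3 kg/m3

-2.3


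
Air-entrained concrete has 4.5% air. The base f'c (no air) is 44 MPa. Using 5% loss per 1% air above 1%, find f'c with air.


Strength loss = (4.5 - 1) * 5 = 17.5%
f'c = 44 * (1 - 17.5/100)
= 36.3 MPa

36.3


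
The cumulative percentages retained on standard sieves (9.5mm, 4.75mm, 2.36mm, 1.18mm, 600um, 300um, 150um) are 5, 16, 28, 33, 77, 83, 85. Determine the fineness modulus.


FM = sum(cumulative % retained) / 100
= 327 / 100
= 3.27

3.27


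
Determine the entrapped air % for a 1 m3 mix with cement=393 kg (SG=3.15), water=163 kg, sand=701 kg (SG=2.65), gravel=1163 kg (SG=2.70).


Vol cement = 393 / (3.15 * 1000) = 0.124762 m3
Vol water = 163 / 1000 = 0.163 m3
Vol sand = 701 / (2.65 * 1000) = 0.264528 m3
Vol gravel = 1163 / (2.70 * 1000) = 0.430741 m3
Total solid + water volume = 0.983031 m3
Air = (1 - 0.983031) * 100 = 1.7%

1.7


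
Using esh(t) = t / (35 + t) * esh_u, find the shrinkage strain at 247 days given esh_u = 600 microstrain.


esh(247) = 247 / (35 + 247) * 600
= 247 / 282 * 600
= 525.5 microstrain

525.5


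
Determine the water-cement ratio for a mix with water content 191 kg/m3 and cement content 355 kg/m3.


w/c = water / cement
w/c = 191 / 355 = 0.538

0.538


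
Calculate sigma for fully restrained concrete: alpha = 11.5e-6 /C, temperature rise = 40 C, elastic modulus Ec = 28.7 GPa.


sigma = alpha * dT * Ec
= 11.5e-6 * 40 * 28.7 * 1000
= 13.202 MPa

13.202


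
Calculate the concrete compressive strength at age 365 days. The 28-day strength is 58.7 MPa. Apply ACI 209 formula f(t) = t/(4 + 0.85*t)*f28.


f(365) = 365 / (4 + 0.85 * 365) * 58.7
= 365 / 314.25 * 58.7
= 68.18 MPa

68.18


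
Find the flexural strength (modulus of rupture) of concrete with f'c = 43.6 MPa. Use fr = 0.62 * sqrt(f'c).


fr = 0.62 * sqrt(43.6)
= 4.094 MPa

4.094


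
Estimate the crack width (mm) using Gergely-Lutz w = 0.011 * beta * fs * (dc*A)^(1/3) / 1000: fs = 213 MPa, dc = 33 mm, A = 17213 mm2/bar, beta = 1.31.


w = 0.011 * beta * fs * (dc * A)^(1/3) / 1000
= 0.011 * 1.31 * 213 * (33 * 17213)^(1/3) / 1000
= 0.254 mm

0.254


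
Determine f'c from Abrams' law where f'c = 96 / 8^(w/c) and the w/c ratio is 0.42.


f'c = 96 / 8^0.42
= 96 / 2.395
= 40.08 MPa

40.08


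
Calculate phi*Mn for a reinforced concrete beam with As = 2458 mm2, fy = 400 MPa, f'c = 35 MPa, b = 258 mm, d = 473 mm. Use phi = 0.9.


a = As * fy / (0.85 * f'c * b)
= 2458 * 400 / (0.85 * 35 * 258)
= 128.0959 mm
Mn = As * fy * (d - a/2) / 10^6
= 402.0817 kN-m
phi*Mn = 0.9 * 402.0817 = 361.87 kN-m

361.87


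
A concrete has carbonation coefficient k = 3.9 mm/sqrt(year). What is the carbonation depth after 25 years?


depth = k * sqrt(t)
= 3.9 * sqrt(25)
= 19.5 mm

19.5


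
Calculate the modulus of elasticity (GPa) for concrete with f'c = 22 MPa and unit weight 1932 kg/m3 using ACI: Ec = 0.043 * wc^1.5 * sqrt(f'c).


Ec = 0.043 * 1932^1.5 * sqrt(22) / 1000
= 17.13 GPa

17.13


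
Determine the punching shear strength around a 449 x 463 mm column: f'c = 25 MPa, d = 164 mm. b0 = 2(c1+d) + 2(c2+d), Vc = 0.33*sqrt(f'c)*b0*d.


b0 = 2*(449 + 164) + 2*(463 + 164) = 2480 mm
Vc = 0.33 * sqrt(25) * 2480 * 164 / 1000
= 671.09 kN

671.09


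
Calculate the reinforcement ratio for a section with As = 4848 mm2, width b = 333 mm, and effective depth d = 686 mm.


rho = As / (b * d)
= 4848 / (333 * 686)
= 0.0212

0.0212


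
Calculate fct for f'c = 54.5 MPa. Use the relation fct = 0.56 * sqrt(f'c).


fct = 0.56 * sqrt(54.5)
= 0.56 * 7.382
= 4.134 MPa

4.134


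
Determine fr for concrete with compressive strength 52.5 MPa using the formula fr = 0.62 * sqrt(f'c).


fr = 0.62 * sqrt(52.5)
= 4.492 MPa

4.492
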